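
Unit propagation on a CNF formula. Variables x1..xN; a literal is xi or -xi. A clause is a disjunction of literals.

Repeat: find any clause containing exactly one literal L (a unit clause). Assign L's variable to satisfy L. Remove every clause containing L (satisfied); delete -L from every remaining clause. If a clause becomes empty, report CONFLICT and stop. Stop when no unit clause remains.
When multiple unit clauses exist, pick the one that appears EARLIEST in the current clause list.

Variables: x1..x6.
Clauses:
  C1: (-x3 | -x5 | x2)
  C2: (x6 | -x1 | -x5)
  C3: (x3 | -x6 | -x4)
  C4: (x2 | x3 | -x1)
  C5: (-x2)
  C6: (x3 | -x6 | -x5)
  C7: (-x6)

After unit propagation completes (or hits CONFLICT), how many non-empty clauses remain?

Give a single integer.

Answer: 3

Derivation:
unit clause [-2] forces x2=F; simplify:
  drop 2 from [-3, -5, 2] -> [-3, -5]
  drop 2 from [2, 3, -1] -> [3, -1]
  satisfied 1 clause(s); 6 remain; assigned so far: [2]
unit clause [-6] forces x6=F; simplify:
  drop 6 from [6, -1, -5] -> [-1, -5]
  satisfied 3 clause(s); 3 remain; assigned so far: [2, 6]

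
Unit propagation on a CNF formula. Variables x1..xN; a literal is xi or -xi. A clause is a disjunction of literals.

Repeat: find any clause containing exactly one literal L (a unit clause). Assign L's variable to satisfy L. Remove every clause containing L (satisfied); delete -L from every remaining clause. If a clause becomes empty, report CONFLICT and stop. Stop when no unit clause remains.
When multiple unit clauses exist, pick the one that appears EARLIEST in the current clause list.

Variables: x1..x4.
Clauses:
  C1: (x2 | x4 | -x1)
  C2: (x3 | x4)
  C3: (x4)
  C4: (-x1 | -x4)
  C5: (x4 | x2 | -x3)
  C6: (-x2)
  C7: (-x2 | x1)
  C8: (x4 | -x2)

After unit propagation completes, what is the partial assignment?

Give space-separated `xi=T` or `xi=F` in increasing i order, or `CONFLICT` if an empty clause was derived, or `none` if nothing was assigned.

unit clause [4] forces x4=T; simplify:
  drop -4 from [-1, -4] -> [-1]
  satisfied 5 clause(s); 3 remain; assigned so far: [4]
unit clause [-1] forces x1=F; simplify:
  drop 1 from [-2, 1] -> [-2]
  satisfied 1 clause(s); 2 remain; assigned so far: [1, 4]
unit clause [-2] forces x2=F; simplify:
  satisfied 2 clause(s); 0 remain; assigned so far: [1, 2, 4]

Answer: x1=F x2=F x4=T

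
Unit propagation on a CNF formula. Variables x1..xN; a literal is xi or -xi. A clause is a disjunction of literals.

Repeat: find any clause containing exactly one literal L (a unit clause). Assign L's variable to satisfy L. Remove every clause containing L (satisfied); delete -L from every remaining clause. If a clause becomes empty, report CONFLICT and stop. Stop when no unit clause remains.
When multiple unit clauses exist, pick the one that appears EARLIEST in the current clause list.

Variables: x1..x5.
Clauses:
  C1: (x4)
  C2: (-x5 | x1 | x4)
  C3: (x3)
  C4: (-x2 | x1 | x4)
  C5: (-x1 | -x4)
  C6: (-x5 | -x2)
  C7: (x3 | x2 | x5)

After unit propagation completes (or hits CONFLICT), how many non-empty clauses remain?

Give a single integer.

Answer: 1

Derivation:
unit clause [4] forces x4=T; simplify:
  drop -4 from [-1, -4] -> [-1]
  satisfied 3 clause(s); 4 remain; assigned so far: [4]
unit clause [3] forces x3=T; simplify:
  satisfied 2 clause(s); 2 remain; assigned so far: [3, 4]
unit clause [-1] forces x1=F; simplify:
  satisfied 1 clause(s); 1 remain; assigned so far: [1, 3, 4]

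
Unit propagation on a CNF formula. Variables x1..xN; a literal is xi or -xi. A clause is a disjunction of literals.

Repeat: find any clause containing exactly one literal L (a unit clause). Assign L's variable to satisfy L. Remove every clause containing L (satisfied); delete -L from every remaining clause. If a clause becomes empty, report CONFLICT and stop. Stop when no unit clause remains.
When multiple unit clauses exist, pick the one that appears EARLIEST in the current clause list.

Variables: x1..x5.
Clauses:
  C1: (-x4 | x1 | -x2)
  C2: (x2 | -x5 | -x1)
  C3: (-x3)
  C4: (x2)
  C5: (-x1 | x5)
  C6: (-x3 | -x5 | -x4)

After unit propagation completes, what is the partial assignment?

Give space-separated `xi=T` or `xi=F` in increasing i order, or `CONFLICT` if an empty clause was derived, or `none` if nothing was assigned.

unit clause [-3] forces x3=F; simplify:
  satisfied 2 clause(s); 4 remain; assigned so far: [3]
unit clause [2] forces x2=T; simplify:
  drop -2 from [-4, 1, -2] -> [-4, 1]
  satisfied 2 clause(s); 2 remain; assigned so far: [2, 3]

Answer: x2=T x3=F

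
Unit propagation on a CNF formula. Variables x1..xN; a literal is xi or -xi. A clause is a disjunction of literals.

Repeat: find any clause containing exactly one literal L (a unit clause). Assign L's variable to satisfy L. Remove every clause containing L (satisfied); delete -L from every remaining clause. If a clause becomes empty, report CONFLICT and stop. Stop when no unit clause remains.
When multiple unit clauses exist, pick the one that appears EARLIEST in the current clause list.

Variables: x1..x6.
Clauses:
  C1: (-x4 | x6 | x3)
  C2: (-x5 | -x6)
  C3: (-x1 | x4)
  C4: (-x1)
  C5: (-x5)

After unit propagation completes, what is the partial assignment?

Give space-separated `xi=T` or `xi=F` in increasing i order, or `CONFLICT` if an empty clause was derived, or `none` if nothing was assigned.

unit clause [-1] forces x1=F; simplify:
  satisfied 2 clause(s); 3 remain; assigned so far: [1]
unit clause [-5] forces x5=F; simplify:
  satisfied 2 clause(s); 1 remain; assigned so far: [1, 5]

Answer: x1=F x5=F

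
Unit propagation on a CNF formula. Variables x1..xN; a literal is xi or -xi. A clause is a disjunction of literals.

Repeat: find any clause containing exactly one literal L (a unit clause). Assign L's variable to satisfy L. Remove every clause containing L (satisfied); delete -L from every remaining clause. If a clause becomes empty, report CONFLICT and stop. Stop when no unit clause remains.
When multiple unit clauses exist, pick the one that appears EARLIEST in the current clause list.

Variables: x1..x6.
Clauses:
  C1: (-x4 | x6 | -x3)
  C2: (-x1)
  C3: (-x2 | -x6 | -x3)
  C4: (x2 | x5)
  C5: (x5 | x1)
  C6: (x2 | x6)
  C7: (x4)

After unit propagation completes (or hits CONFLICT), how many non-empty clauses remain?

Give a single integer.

Answer: 3

Derivation:
unit clause [-1] forces x1=F; simplify:
  drop 1 from [5, 1] -> [5]
  satisfied 1 clause(s); 6 remain; assigned so far: [1]
unit clause [5] forces x5=T; simplify:
  satisfied 2 clause(s); 4 remain; assigned so far: [1, 5]
unit clause [4] forces x4=T; simplify:
  drop -4 from [-4, 6, -3] -> [6, -3]
  satisfied 1 clause(s); 3 remain; assigned so far: [1, 4, 5]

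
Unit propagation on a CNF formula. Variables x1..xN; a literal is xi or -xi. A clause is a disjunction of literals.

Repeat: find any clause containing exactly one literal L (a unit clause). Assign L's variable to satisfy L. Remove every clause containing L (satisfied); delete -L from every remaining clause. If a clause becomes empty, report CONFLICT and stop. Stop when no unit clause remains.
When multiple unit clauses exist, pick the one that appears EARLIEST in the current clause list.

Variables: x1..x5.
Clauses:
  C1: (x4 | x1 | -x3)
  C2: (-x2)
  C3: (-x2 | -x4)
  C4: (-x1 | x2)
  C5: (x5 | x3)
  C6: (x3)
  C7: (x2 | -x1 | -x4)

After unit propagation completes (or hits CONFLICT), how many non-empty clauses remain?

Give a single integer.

unit clause [-2] forces x2=F; simplify:
  drop 2 from [-1, 2] -> [-1]
  drop 2 from [2, -1, -4] -> [-1, -4]
  satisfied 2 clause(s); 5 remain; assigned so far: [2]
unit clause [-1] forces x1=F; simplify:
  drop 1 from [4, 1, -3] -> [4, -3]
  satisfied 2 clause(s); 3 remain; assigned so far: [1, 2]
unit clause [3] forces x3=T; simplify:
  drop -3 from [4, -3] -> [4]
  satisfied 2 clause(s); 1 remain; assigned so far: [1, 2, 3]
unit clause [4] forces x4=T; simplify:
  satisfied 1 clause(s); 0 remain; assigned so far: [1, 2, 3, 4]

Answer: 0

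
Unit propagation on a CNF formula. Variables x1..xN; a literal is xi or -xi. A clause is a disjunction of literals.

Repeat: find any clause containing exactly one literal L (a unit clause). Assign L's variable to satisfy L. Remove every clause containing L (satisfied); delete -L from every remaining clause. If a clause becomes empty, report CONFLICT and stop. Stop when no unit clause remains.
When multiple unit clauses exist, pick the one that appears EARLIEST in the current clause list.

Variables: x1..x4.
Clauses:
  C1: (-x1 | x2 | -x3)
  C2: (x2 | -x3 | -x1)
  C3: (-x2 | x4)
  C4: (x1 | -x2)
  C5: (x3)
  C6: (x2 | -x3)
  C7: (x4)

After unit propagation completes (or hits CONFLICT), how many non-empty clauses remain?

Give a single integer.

Answer: 0

Derivation:
unit clause [3] forces x3=T; simplify:
  drop -3 from [-1, 2, -3] -> [-1, 2]
  drop -3 from [2, -3, -1] -> [2, -1]
  drop -3 from [2, -3] -> [2]
  satisfied 1 clause(s); 6 remain; assigned so far: [3]
unit clause [2] forces x2=T; simplify:
  drop -2 from [-2, 4] -> [4]
  drop -2 from [1, -2] -> [1]
  satisfied 3 clause(s); 3 remain; assigned so far: [2, 3]
unit clause [4] forces x4=T; simplify:
  satisfied 2 clause(s); 1 remain; assigned so far: [2, 3, 4]
unit clause [1] forces x1=T; simplify:
  satisfied 1 clause(s); 0 remain; assigned so far: [1, 2, 3, 4]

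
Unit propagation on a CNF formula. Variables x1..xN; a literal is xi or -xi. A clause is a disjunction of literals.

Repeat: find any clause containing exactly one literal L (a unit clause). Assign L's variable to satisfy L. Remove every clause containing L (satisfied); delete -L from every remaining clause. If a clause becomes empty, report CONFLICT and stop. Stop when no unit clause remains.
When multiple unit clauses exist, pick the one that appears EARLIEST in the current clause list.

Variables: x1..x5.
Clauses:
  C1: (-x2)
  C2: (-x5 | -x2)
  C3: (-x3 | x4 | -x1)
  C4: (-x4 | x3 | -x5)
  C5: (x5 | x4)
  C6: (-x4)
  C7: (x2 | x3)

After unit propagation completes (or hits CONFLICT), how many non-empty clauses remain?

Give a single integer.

Answer: 0

Derivation:
unit clause [-2] forces x2=F; simplify:
  drop 2 from [2, 3] -> [3]
  satisfied 2 clause(s); 5 remain; assigned so far: [2]
unit clause [-4] forces x4=F; simplify:
  drop 4 from [-3, 4, -1] -> [-3, -1]
  drop 4 from [5, 4] -> [5]
  satisfied 2 clause(s); 3 remain; assigned so far: [2, 4]
unit clause [5] forces x5=T; simplify:
  satisfied 1 clause(s); 2 remain; assigned so far: [2, 4, 5]
unit clause [3] forces x3=T; simplify:
  drop -3 from [-3, -1] -> [-1]
  satisfied 1 clause(s); 1 remain; assigned so far: [2, 3, 4, 5]
unit clause [-1] forces x1=F; simplify:
  satisfied 1 clause(s); 0 remain; assigned so far: [1, 2, 3, 4, 5]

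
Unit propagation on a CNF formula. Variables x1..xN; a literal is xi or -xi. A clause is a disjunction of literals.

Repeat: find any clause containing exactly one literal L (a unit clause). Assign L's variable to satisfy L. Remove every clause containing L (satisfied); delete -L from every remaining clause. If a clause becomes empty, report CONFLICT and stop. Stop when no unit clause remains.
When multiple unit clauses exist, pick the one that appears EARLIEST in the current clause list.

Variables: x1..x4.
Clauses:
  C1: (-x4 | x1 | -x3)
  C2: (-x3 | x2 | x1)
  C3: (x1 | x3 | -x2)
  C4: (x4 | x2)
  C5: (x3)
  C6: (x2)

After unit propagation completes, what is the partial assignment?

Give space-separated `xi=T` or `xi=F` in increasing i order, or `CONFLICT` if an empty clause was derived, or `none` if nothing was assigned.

unit clause [3] forces x3=T; simplify:
  drop -3 from [-4, 1, -3] -> [-4, 1]
  drop -3 from [-3, 2, 1] -> [2, 1]
  satisfied 2 clause(s); 4 remain; assigned so far: [3]
unit clause [2] forces x2=T; simplify:
  satisfied 3 clause(s); 1 remain; assigned so far: [2, 3]

Answer: x2=T x3=T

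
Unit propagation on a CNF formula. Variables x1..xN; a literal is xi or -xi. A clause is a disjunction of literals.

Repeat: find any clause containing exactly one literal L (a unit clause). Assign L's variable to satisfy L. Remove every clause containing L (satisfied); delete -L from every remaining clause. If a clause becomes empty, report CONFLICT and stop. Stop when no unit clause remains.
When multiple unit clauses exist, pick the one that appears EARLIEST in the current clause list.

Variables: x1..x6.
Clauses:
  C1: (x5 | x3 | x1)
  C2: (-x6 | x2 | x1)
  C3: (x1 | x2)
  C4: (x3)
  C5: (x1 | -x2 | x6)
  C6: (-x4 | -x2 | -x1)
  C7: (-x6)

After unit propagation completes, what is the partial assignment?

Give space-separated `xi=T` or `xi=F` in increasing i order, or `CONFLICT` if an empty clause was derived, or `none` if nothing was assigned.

Answer: x3=T x6=F

Derivation:
unit clause [3] forces x3=T; simplify:
  satisfied 2 clause(s); 5 remain; assigned so far: [3]
unit clause [-6] forces x6=F; simplify:
  drop 6 from [1, -2, 6] -> [1, -2]
  satisfied 2 clause(s); 3 remain; assigned so far: [3, 6]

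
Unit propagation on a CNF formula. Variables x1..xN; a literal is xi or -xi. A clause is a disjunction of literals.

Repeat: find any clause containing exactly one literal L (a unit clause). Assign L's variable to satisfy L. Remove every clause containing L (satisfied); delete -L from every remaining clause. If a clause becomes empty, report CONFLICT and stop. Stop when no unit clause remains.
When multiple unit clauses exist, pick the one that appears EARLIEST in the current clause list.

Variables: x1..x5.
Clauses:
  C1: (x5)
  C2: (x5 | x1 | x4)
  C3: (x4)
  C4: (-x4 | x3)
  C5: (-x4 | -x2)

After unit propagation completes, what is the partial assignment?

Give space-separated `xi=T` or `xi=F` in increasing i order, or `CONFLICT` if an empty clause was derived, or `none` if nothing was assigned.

unit clause [5] forces x5=T; simplify:
  satisfied 2 clause(s); 3 remain; assigned so far: [5]
unit clause [4] forces x4=T; simplify:
  drop -4 from [-4, 3] -> [3]
  drop -4 from [-4, -2] -> [-2]
  satisfied 1 clause(s); 2 remain; assigned so far: [4, 5]
unit clause [3] forces x3=T; simplify:
  satisfied 1 clause(s); 1 remain; assigned so far: [3, 4, 5]
unit clause [-2] forces x2=F; simplify:
  satisfied 1 clause(s); 0 remain; assigned so far: [2, 3, 4, 5]

Answer: x2=F x3=T x4=T x5=T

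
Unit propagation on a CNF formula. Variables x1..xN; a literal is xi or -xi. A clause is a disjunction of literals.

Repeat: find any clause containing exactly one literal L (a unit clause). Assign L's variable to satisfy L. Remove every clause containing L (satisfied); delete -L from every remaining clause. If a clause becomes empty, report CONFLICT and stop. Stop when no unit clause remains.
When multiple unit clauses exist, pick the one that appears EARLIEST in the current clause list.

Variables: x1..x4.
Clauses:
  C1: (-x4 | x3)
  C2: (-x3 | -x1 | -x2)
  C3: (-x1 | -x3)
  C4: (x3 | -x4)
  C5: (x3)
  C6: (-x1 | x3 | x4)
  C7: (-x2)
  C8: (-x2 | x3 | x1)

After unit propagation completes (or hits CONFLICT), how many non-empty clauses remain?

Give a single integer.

unit clause [3] forces x3=T; simplify:
  drop -3 from [-3, -1, -2] -> [-1, -2]
  drop -3 from [-1, -3] -> [-1]
  satisfied 5 clause(s); 3 remain; assigned so far: [3]
unit clause [-1] forces x1=F; simplify:
  satisfied 2 clause(s); 1 remain; assigned so far: [1, 3]
unit clause [-2] forces x2=F; simplify:
  satisfied 1 clause(s); 0 remain; assigned so far: [1, 2, 3]

Answer: 0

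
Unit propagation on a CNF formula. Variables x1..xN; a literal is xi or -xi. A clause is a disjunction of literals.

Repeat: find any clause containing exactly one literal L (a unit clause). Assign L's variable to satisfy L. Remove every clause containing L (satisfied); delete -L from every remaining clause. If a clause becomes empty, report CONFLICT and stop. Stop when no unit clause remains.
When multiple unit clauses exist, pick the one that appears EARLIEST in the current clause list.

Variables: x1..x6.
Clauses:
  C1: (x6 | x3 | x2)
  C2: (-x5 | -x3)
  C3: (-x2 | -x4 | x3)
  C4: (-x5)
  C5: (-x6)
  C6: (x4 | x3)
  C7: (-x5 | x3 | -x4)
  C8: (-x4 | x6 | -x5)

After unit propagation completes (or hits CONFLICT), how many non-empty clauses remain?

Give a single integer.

unit clause [-5] forces x5=F; simplify:
  satisfied 4 clause(s); 4 remain; assigned so far: [5]
unit clause [-6] forces x6=F; simplify:
  drop 6 from [6, 3, 2] -> [3, 2]
  satisfied 1 clause(s); 3 remain; assigned so far: [5, 6]

Answer: 3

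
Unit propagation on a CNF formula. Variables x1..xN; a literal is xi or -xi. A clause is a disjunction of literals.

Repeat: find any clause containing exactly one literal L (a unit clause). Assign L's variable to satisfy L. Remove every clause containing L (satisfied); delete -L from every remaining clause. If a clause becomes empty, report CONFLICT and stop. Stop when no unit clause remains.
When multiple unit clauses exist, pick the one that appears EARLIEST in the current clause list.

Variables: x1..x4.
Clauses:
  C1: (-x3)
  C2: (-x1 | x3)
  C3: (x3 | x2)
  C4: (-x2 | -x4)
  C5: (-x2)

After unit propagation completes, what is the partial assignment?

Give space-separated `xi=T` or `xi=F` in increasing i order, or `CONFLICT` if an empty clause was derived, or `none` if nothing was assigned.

Answer: CONFLICT

Derivation:
unit clause [-3] forces x3=F; simplify:
  drop 3 from [-1, 3] -> [-1]
  drop 3 from [3, 2] -> [2]
  satisfied 1 clause(s); 4 remain; assigned so far: [3]
unit clause [-1] forces x1=F; simplify:
  satisfied 1 clause(s); 3 remain; assigned so far: [1, 3]
unit clause [2] forces x2=T; simplify:
  drop -2 from [-2, -4] -> [-4]
  drop -2 from [-2] -> [] (empty!)
  satisfied 1 clause(s); 2 remain; assigned so far: [1, 2, 3]
CONFLICT (empty clause)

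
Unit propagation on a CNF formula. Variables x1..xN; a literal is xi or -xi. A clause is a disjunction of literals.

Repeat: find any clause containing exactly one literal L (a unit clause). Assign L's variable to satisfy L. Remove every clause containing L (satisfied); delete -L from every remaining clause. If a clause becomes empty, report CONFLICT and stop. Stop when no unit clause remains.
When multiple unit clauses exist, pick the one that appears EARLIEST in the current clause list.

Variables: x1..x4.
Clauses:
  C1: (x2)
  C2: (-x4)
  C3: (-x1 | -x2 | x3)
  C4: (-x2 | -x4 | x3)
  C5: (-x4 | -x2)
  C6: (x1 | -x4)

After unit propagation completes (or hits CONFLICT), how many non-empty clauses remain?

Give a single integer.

Answer: 1

Derivation:
unit clause [2] forces x2=T; simplify:
  drop -2 from [-1, -2, 3] -> [-1, 3]
  drop -2 from [-2, -4, 3] -> [-4, 3]
  drop -2 from [-4, -2] -> [-4]
  satisfied 1 clause(s); 5 remain; assigned so far: [2]
unit clause [-4] forces x4=F; simplify:
  satisfied 4 clause(s); 1 remain; assigned so far: [2, 4]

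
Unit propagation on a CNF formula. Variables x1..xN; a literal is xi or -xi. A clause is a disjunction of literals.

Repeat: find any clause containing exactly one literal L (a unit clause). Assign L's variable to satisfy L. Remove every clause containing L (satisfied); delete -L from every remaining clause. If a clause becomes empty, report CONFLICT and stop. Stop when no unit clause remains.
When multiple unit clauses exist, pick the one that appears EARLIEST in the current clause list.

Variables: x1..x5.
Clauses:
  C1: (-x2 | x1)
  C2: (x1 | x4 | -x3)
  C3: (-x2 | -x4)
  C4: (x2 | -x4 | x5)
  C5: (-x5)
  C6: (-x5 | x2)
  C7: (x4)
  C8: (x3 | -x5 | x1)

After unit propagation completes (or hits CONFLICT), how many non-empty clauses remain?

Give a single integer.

Answer: 0

Derivation:
unit clause [-5] forces x5=F; simplify:
  drop 5 from [2, -4, 5] -> [2, -4]
  satisfied 3 clause(s); 5 remain; assigned so far: [5]
unit clause [4] forces x4=T; simplify:
  drop -4 from [-2, -4] -> [-2]
  drop -4 from [2, -4] -> [2]
  satisfied 2 clause(s); 3 remain; assigned so far: [4, 5]
unit clause [-2] forces x2=F; simplify:
  drop 2 from [2] -> [] (empty!)
  satisfied 2 clause(s); 1 remain; assigned so far: [2, 4, 5]
CONFLICT (empty clause)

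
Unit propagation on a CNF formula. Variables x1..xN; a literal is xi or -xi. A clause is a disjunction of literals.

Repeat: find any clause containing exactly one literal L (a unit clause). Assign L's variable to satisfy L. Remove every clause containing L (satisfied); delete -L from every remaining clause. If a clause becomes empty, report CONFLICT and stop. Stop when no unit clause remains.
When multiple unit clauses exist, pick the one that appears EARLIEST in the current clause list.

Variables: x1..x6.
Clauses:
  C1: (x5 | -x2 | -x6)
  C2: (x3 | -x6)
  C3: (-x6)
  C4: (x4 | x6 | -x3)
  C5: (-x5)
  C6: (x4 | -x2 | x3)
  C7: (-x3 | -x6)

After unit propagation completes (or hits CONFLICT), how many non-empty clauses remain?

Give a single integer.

unit clause [-6] forces x6=F; simplify:
  drop 6 from [4, 6, -3] -> [4, -3]
  satisfied 4 clause(s); 3 remain; assigned so far: [6]
unit clause [-5] forces x5=F; simplify:
  satisfied 1 clause(s); 2 remain; assigned so far: [5, 6]

Answer: 2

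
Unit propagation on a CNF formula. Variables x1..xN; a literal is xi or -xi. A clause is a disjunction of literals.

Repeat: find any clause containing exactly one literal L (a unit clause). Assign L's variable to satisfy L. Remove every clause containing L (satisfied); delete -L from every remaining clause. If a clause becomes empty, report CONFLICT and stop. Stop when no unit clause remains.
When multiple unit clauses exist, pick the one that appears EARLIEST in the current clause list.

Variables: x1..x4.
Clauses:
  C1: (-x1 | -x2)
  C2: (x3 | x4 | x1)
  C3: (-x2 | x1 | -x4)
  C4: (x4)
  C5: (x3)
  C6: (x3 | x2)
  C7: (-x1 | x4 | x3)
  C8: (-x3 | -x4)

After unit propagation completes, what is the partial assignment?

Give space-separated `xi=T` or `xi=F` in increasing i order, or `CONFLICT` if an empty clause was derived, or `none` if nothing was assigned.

unit clause [4] forces x4=T; simplify:
  drop -4 from [-2, 1, -4] -> [-2, 1]
  drop -4 from [-3, -4] -> [-3]
  satisfied 3 clause(s); 5 remain; assigned so far: [4]
unit clause [3] forces x3=T; simplify:
  drop -3 from [-3] -> [] (empty!)
  satisfied 2 clause(s); 3 remain; assigned so far: [3, 4]
CONFLICT (empty clause)

Answer: CONFLICT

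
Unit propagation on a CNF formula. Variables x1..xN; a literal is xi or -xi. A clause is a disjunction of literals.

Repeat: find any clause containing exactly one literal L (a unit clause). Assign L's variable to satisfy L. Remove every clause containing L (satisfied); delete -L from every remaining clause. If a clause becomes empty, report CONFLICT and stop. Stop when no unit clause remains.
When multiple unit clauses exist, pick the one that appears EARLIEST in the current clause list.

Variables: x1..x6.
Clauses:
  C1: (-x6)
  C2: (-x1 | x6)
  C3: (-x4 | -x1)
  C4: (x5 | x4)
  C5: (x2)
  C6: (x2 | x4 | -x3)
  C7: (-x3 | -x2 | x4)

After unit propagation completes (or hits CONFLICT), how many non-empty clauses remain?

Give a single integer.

unit clause [-6] forces x6=F; simplify:
  drop 6 from [-1, 6] -> [-1]
  satisfied 1 clause(s); 6 remain; assigned so far: [6]
unit clause [-1] forces x1=F; simplify:
  satisfied 2 clause(s); 4 remain; assigned so far: [1, 6]
unit clause [2] forces x2=T; simplify:
  drop -2 from [-3, -2, 4] -> [-3, 4]
  satisfied 2 clause(s); 2 remain; assigned so far: [1, 2, 6]

Answer: 2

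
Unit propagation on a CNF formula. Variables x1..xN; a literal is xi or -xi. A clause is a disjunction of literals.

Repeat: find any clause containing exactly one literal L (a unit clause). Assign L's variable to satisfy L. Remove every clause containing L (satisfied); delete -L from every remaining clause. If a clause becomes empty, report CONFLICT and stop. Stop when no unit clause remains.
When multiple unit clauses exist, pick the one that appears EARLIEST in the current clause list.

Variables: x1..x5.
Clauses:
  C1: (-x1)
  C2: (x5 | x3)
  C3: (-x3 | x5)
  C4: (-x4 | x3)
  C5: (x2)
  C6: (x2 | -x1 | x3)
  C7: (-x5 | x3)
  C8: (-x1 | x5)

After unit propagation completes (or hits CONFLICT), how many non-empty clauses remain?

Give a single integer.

Answer: 4

Derivation:
unit clause [-1] forces x1=F; simplify:
  satisfied 3 clause(s); 5 remain; assigned so far: [1]
unit clause [2] forces x2=T; simplify:
  satisfied 1 clause(s); 4 remain; assigned so far: [1, 2]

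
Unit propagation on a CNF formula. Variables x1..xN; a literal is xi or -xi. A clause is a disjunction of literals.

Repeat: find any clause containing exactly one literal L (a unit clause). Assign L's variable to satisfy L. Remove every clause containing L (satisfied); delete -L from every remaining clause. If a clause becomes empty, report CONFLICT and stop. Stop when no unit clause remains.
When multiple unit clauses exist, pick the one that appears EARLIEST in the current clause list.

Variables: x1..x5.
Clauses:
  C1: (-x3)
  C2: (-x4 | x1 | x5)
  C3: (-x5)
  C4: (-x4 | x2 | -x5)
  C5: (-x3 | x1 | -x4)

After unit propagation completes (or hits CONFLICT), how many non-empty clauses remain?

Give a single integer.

unit clause [-3] forces x3=F; simplify:
  satisfied 2 clause(s); 3 remain; assigned so far: [3]
unit clause [-5] forces x5=F; simplify:
  drop 5 from [-4, 1, 5] -> [-4, 1]
  satisfied 2 clause(s); 1 remain; assigned so far: [3, 5]

Answer: 1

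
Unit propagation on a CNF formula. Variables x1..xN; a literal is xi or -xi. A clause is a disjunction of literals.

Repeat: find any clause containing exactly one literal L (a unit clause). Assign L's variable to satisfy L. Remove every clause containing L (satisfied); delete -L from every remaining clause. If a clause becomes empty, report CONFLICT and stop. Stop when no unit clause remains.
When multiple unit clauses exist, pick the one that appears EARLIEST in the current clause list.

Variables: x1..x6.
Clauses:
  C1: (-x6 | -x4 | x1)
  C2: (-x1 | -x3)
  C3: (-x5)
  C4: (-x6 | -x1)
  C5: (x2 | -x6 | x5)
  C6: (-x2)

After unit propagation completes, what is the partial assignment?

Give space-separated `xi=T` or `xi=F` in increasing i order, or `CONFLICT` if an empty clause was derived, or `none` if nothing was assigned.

unit clause [-5] forces x5=F; simplify:
  drop 5 from [2, -6, 5] -> [2, -6]
  satisfied 1 clause(s); 5 remain; assigned so far: [5]
unit clause [-2] forces x2=F; simplify:
  drop 2 from [2, -6] -> [-6]
  satisfied 1 clause(s); 4 remain; assigned so far: [2, 5]
unit clause [-6] forces x6=F; simplify:
  satisfied 3 clause(s); 1 remain; assigned so far: [2, 5, 6]

Answer: x2=F x5=F x6=F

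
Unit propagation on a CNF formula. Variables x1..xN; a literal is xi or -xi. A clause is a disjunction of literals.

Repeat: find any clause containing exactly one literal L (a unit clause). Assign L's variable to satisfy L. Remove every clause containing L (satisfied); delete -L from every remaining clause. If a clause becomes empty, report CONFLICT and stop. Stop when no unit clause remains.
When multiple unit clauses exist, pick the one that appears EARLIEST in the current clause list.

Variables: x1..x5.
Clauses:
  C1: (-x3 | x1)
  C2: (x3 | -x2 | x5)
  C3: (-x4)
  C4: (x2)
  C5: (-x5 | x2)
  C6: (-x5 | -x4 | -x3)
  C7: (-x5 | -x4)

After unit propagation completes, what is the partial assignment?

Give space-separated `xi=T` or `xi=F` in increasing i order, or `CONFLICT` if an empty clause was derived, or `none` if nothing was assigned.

Answer: x2=T x4=F

Derivation:
unit clause [-4] forces x4=F; simplify:
  satisfied 3 clause(s); 4 remain; assigned so far: [4]
unit clause [2] forces x2=T; simplify:
  drop -2 from [3, -2, 5] -> [3, 5]
  satisfied 2 clause(s); 2 remain; assigned so far: [2, 4]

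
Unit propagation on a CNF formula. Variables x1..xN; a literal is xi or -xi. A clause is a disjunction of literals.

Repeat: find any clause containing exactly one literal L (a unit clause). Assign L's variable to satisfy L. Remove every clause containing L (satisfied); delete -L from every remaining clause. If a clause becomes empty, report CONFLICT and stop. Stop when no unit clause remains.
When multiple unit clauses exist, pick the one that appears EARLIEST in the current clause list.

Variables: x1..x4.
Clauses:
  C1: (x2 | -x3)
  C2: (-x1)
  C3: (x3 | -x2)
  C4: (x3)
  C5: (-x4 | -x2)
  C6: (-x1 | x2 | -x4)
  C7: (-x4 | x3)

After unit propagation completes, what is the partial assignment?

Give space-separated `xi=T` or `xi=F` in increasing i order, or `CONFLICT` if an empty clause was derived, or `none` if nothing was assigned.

unit clause [-1] forces x1=F; simplify:
  satisfied 2 clause(s); 5 remain; assigned so far: [1]
unit clause [3] forces x3=T; simplify:
  drop -3 from [2, -3] -> [2]
  satisfied 3 clause(s); 2 remain; assigned so far: [1, 3]
unit clause [2] forces x2=T; simplify:
  drop -2 from [-4, -2] -> [-4]
  satisfied 1 clause(s); 1 remain; assigned so far: [1, 2, 3]
unit clause [-4] forces x4=F; simplify:
  satisfied 1 clause(s); 0 remain; assigned so far: [1, 2, 3, 4]

Answer: x1=F x2=T x3=T x4=F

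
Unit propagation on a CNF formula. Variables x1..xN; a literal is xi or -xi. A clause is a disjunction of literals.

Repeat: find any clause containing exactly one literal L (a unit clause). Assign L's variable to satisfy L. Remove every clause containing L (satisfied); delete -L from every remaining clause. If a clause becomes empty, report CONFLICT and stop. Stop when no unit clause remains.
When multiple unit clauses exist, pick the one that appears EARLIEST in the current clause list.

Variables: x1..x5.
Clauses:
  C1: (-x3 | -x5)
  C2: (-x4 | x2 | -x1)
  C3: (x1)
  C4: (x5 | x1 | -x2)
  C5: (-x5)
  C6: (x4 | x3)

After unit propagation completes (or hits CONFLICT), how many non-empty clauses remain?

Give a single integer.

unit clause [1] forces x1=T; simplify:
  drop -1 from [-4, 2, -1] -> [-4, 2]
  satisfied 2 clause(s); 4 remain; assigned so far: [1]
unit clause [-5] forces x5=F; simplify:
  satisfied 2 clause(s); 2 remain; assigned so far: [1, 5]

Answer: 2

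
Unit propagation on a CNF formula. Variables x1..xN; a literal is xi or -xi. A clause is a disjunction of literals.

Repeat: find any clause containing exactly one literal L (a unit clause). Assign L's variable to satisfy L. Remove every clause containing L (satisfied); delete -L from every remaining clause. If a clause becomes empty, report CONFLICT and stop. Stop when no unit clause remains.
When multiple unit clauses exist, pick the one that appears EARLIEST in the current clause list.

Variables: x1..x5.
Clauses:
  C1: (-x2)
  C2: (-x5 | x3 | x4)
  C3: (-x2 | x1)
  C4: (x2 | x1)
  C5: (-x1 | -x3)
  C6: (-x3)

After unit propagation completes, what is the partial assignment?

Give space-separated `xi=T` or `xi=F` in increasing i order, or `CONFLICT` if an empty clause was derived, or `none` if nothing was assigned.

unit clause [-2] forces x2=F; simplify:
  drop 2 from [2, 1] -> [1]
  satisfied 2 clause(s); 4 remain; assigned so far: [2]
unit clause [1] forces x1=T; simplify:
  drop -1 from [-1, -3] -> [-3]
  satisfied 1 clause(s); 3 remain; assigned so far: [1, 2]
unit clause [-3] forces x3=F; simplify:
  drop 3 from [-5, 3, 4] -> [-5, 4]
  satisfied 2 clause(s); 1 remain; assigned so far: [1, 2, 3]

Answer: x1=T x2=F x3=F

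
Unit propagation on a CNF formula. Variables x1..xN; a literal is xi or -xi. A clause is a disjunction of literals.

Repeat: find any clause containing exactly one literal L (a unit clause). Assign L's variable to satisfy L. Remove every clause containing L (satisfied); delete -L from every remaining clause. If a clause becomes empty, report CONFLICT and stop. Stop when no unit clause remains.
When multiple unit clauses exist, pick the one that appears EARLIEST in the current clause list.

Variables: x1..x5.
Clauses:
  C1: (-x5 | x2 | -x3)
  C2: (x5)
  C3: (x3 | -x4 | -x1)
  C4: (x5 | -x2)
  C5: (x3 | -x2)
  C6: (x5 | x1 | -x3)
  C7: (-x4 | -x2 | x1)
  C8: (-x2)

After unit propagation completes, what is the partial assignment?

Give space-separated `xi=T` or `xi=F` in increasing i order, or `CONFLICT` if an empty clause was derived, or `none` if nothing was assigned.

unit clause [5] forces x5=T; simplify:
  drop -5 from [-5, 2, -3] -> [2, -3]
  satisfied 3 clause(s); 5 remain; assigned so far: [5]
unit clause [-2] forces x2=F; simplify:
  drop 2 from [2, -3] -> [-3]
  satisfied 3 clause(s); 2 remain; assigned so far: [2, 5]
unit clause [-3] forces x3=F; simplify:
  drop 3 from [3, -4, -1] -> [-4, -1]
  satisfied 1 clause(s); 1 remain; assigned so far: [2, 3, 5]

Answer: x2=F x3=F x5=T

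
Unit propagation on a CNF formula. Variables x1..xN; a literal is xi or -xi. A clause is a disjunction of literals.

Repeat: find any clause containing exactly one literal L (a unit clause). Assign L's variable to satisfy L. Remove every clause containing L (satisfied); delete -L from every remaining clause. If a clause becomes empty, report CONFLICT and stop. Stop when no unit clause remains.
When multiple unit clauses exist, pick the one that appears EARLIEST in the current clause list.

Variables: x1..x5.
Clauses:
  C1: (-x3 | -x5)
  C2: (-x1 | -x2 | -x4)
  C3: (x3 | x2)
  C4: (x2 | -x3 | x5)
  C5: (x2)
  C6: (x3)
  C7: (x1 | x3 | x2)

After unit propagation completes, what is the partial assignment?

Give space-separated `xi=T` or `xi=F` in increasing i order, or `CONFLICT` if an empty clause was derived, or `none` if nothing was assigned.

unit clause [2] forces x2=T; simplify:
  drop -2 from [-1, -2, -4] -> [-1, -4]
  satisfied 4 clause(s); 3 remain; assigned so far: [2]
unit clause [3] forces x3=T; simplify:
  drop -3 from [-3, -5] -> [-5]
  satisfied 1 clause(s); 2 remain; assigned so far: [2, 3]
unit clause [-5] forces x5=F; simplify:
  satisfied 1 clause(s); 1 remain; assigned so far: [2, 3, 5]

Answer: x2=T x3=T x5=F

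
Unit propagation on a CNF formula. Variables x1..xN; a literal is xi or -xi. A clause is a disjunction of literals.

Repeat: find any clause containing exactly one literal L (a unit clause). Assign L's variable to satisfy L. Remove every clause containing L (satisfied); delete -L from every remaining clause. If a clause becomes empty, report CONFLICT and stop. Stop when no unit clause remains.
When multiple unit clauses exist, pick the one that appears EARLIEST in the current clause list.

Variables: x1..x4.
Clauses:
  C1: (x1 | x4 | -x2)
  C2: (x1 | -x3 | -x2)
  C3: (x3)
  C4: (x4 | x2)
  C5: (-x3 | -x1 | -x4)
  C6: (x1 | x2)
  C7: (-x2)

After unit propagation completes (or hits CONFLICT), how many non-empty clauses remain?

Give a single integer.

Answer: 0

Derivation:
unit clause [3] forces x3=T; simplify:
  drop -3 from [1, -3, -2] -> [1, -2]
  drop -3 from [-3, -1, -4] -> [-1, -4]
  satisfied 1 clause(s); 6 remain; assigned so far: [3]
unit clause [-2] forces x2=F; simplify:
  drop 2 from [4, 2] -> [4]
  drop 2 from [1, 2] -> [1]
  satisfied 3 clause(s); 3 remain; assigned so far: [2, 3]
unit clause [4] forces x4=T; simplify:
  drop -4 from [-1, -4] -> [-1]
  satisfied 1 clause(s); 2 remain; assigned so far: [2, 3, 4]
unit clause [-1] forces x1=F; simplify:
  drop 1 from [1] -> [] (empty!)
  satisfied 1 clause(s); 1 remain; assigned so far: [1, 2, 3, 4]
CONFLICT (empty clause)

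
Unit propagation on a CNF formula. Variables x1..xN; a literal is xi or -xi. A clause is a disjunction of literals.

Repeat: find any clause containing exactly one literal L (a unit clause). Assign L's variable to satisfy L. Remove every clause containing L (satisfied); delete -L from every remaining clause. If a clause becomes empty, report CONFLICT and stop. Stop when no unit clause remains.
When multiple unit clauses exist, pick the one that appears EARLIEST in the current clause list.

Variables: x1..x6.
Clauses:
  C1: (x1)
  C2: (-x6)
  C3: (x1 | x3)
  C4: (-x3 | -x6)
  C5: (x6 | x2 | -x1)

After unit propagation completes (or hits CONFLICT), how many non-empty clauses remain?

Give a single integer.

Answer: 0

Derivation:
unit clause [1] forces x1=T; simplify:
  drop -1 from [6, 2, -1] -> [6, 2]
  satisfied 2 clause(s); 3 remain; assigned so far: [1]
unit clause [-6] forces x6=F; simplify:
  drop 6 from [6, 2] -> [2]
  satisfied 2 clause(s); 1 remain; assigned so far: [1, 6]
unit clause [2] forces x2=T; simplify:
  satisfied 1 clause(s); 0 remain; assigned so far: [1, 2, 6]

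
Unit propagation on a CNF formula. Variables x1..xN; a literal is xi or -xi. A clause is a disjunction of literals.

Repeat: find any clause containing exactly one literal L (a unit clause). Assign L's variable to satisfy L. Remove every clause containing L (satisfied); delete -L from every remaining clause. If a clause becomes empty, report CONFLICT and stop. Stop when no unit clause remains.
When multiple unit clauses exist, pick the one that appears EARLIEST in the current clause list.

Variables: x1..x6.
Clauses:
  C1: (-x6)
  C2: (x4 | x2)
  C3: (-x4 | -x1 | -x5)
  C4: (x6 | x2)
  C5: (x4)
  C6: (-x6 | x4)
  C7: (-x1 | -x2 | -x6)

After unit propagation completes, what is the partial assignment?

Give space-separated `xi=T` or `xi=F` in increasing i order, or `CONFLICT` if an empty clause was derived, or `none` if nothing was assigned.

Answer: x2=T x4=T x6=F

Derivation:
unit clause [-6] forces x6=F; simplify:
  drop 6 from [6, 2] -> [2]
  satisfied 3 clause(s); 4 remain; assigned so far: [6]
unit clause [2] forces x2=T; simplify:
  satisfied 2 clause(s); 2 remain; assigned so far: [2, 6]
unit clause [4] forces x4=T; simplify:
  drop -4 from [-4, -1, -5] -> [-1, -5]
  satisfied 1 clause(s); 1 remain; assigned so far: [2, 4, 6]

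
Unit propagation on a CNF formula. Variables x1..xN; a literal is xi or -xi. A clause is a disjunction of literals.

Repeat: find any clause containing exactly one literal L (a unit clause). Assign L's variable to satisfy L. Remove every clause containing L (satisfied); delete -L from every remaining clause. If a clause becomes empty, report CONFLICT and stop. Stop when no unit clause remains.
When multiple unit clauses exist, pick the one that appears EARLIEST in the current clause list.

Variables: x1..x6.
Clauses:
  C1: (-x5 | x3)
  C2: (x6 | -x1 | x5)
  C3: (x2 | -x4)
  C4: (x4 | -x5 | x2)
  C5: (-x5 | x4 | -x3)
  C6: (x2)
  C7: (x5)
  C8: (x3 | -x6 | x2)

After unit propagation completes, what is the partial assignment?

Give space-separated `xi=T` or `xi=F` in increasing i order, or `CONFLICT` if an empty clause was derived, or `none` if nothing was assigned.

Answer: x2=T x3=T x4=T x5=T

Derivation:
unit clause [2] forces x2=T; simplify:
  satisfied 4 clause(s); 4 remain; assigned so far: [2]
unit clause [5] forces x5=T; simplify:
  drop -5 from [-5, 3] -> [3]
  drop -5 from [-5, 4, -3] -> [4, -3]
  satisfied 2 clause(s); 2 remain; assigned so far: [2, 5]
unit clause [3] forces x3=T; simplify:
  drop -3 from [4, -3] -> [4]
  satisfied 1 clause(s); 1 remain; assigned so far: [2, 3, 5]
unit clause [4] forces x4=T; simplify:
  satisfied 1 clause(s); 0 remain; assigned so far: [2, 3, 4, 5]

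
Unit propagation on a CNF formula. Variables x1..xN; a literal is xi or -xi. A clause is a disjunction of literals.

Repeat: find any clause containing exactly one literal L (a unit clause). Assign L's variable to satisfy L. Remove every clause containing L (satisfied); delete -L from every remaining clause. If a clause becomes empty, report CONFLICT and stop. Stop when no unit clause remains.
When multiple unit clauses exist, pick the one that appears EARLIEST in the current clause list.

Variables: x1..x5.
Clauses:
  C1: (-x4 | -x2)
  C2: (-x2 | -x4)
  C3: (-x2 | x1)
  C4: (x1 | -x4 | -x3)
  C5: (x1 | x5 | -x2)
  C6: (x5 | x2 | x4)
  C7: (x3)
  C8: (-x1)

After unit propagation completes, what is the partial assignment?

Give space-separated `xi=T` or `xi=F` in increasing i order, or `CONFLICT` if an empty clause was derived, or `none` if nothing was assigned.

unit clause [3] forces x3=T; simplify:
  drop -3 from [1, -4, -3] -> [1, -4]
  satisfied 1 clause(s); 7 remain; assigned so far: [3]
unit clause [-1] forces x1=F; simplify:
  drop 1 from [-2, 1] -> [-2]
  drop 1 from [1, -4] -> [-4]
  drop 1 from [1, 5, -2] -> [5, -2]
  satisfied 1 clause(s); 6 remain; assigned so far: [1, 3]
unit clause [-2] forces x2=F; simplify:
  drop 2 from [5, 2, 4] -> [5, 4]
  satisfied 4 clause(s); 2 remain; assigned so far: [1, 2, 3]
unit clause [-4] forces x4=F; simplify:
  drop 4 from [5, 4] -> [5]
  satisfied 1 clause(s); 1 remain; assigned so far: [1, 2, 3, 4]
unit clause [5] forces x5=T; simplify:
  satisfied 1 clause(s); 0 remain; assigned so far: [1, 2, 3, 4, 5]

Answer: x1=F x2=F x3=T x4=F x5=T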